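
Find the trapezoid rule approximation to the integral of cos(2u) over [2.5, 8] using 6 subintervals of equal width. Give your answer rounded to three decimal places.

0.236

Δu = (8 − 2.5)/6 = 11/12.
f(2.5) ≈ 0.284, f(41/12) ≈ 0.852, f(13/3) ≈ -0.726, f(5.25) ≈ -0.476, f(37/6) ≈ 0.973, f(85/12) ≈ -0.029, f(8) ≈ -0.958.
T_6 = (Δu/2)·[f(u_0) + 2f(u_1) + ... + 2f(u_{5}) + f(u_6)].
Sum ≈ 0.236.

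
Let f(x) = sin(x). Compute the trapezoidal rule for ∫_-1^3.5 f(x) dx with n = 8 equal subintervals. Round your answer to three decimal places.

1.438

Δx = (3.5 − (-1))/8 = 0.5625.
f(-1) ≈ -0.841, f(-0.4375) ≈ -0.424, f(0.125) ≈ 0.125, f(0.6875) ≈ 0.635, f(1.25) ≈ 0.949, f(1.8125) ≈ 0.971, f(2.375) ≈ 0.694, f(2.9375) ≈ 0.203, f(3.5) ≈ -0.351.
T_8 = (Δx/2)·[f(x_0) + 2f(x_1) + ... + 2f(x_{7}) + f(x_8)].
Sum ≈ 1.438.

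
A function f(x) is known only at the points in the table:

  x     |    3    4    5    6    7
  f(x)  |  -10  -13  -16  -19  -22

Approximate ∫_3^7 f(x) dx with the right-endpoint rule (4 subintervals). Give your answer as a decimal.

-70

Δx = 1.
Sum = 1·[(-13) + (-16) + (-19) + (-22)] = -70.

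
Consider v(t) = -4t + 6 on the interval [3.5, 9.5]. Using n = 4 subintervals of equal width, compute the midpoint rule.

-120

Δt = (9.5 − 3.5)/4 = 1.5.
Midpoints: 4.25, 5.75, 7.25, 8.75.
v(4.25) = -11, v(5.75) = -17, v(7.25) = -23, v(8.75) = -29.
Sum = Δt · [v(4.25) + v(5.75) + v(7.25) + v(8.75)].
Sum = -120.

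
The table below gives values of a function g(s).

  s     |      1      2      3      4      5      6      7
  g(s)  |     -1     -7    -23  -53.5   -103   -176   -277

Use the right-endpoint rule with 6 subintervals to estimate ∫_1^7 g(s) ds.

-639.5

Δs = 1.
Sum = 1·[(-7) + (-23) + (-53.5) + (-103) + (-176) + (-277)] = -639.5.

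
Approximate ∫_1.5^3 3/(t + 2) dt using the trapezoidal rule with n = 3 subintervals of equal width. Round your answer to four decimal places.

Δt = (3 − 1.5)/3 = 0.5.
f(1.5) = 6/7, f(2) = 0.75, f(2.5) = 2/3, f(3) = 0.6.
T_3 = (Δt/2)·[f(t_0) + 2f(t_1) + 2f(t_2) + f(t_3)].
Sum ≈ 1.0726.

1.0726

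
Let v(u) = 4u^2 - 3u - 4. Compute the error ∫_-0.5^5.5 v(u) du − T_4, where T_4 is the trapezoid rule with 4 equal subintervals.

-9

Exact integral: ∫_-0.5^5.5 v(u) du = 153.
T_4 = 162.
Error = 153 − 162 = -9.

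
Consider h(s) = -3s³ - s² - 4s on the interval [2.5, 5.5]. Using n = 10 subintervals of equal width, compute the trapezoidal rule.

Δs = (5.5 − 2.5)/10 = 0.3.
h(2.5) = -63.125, h(2.8) = -84.896, h(3.1) = -111.383, h(3.4) = -143.072, h(3.7) = -180.449, h(4) = -224, h(4.3) = -274.211, h(4.6) = -331.568, h(4.9) = -396.557, h(5.2) = -469.664, h(5.5) = -551.375.
T_10 = (Δs/2)·[h(s_0) + 2h(s_1) + ... + 2h(s_{9}) + h(s_10)].
Sum = -756.915.

-756.915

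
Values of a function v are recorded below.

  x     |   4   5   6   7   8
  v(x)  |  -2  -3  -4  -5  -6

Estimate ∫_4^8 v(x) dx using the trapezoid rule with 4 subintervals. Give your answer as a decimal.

-16

Δx = 1.
T_4 = (1/2)·[(-2) + 2·(-3) + 2·(-4) + 2·(-5) + (-6)] = -16.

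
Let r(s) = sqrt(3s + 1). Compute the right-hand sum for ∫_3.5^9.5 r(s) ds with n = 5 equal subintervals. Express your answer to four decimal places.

28.1437

Δs = (9.5 − 3.5)/5 = 1.2.
Right endpoints: 4.7, 5.9, 7.1, 8.3, 9.5.
r(4.7) ≈ 3.8859, r(5.9) ≈ 4.3243, r(7.1) ≈ 4.7223, r(8.3) ≈ 5.0892, r(9.5) ≈ 5.4314.
Sum = Δs · [r(4.7) + r(5.9) + r(7.1) + r(8.3) + r(9.5)].
Sum ≈ 28.1437.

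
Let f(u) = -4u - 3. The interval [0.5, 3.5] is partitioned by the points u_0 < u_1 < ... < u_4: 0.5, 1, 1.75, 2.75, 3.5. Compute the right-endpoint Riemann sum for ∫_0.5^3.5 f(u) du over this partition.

-37.75

Subinterval widths: 0.5, 0.75, 1, 0.75.
Right endpoints: 1, 1.75, 2.75, 3.5.
f(1) = -7, f(1.75) = -10, f(2.75) = -14, f(3.5) = -17.
Sum = Σ Δu_i · f(u_i).
Sum = -37.75.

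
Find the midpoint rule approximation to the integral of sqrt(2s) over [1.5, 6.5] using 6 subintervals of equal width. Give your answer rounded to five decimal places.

13.90058

Δs = (6.5 − 1.5)/6 = 5/6.
Midpoints: 23/12, 2.75, 43/12, 53/12, 5.25, 73/12.
f(23/12) ≈ 1.95789, f(2.75) ≈ 2.34521, f(43/12) ≈ 2.67706, f(53/12) ≈ 2.97209, f(5.25) ≈ 3.24037, f(73/12) ≈ 3.48807.
Sum = Δs · [f(23/12) + f(2.75) + f(43/12) + ...].
Sum ≈ 13.90058.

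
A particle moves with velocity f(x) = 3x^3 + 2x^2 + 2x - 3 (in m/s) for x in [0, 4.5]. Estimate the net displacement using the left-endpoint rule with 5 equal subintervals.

Δx = (4.5 − 0)/5 = 0.9.
Left endpoints: 0, 0.9, 1.8, 2.7, 3.6.
f(0) = -3, f(0.9) = 2.607, f(1.8) = 24.576, f(2.7) = 76.029, f(3.6) = 170.088.
Sum = Δx · [f(0) + f(0.9) + f(1.8) + f(2.7) + f(3.6)].
Sum = 243.27.

243.27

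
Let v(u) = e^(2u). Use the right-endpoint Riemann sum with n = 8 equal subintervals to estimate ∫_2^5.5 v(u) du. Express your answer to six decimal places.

44879.687472

Δu = (5.5 − 2)/8 = 0.4375.
Right endpoints: 2.4375, 2.875, 3.3125, 3.75, 4.1875, 4.625, 5.0625, 5.5.
v(2.4375) ≈ 130.974153, v(2.875) ≈ 314.190660, v(3.3125) ≈ 753.704213, v(3.75) ≈ 1808.042414, v(4.1875) ≈ 4337.268278, v(4.625) ≈ 10404.565717, v(5.0625) ≈ 24959.255642, v(5.5) ≈ 59874.141715.
Sum = Δu · [v(2.4375) + v(2.875) + v(3.3125) + ...].
Sum ≈ 44879.687472.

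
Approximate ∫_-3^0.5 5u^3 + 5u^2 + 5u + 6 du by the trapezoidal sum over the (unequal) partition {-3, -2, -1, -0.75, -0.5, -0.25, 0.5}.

Subinterval widths: 1, 1, 0.25, 0.25, 0.25, 0.75.
f(-3) = -99, f(-2) = -24, f(-1) = 1, f(-0.75) = 2.953125, f(-0.5) = 4.125, f(-0.25) = 4.984375, f(0.5) = 10.375.
On each subinterval the trapezoid contributes (Δu_i/2)·[f(u_{i-1}) + f(u_i)].
Sum = -64.72265625.

-64.72265625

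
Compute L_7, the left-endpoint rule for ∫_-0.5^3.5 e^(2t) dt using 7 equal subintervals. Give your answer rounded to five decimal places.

Δt = (3.5 − (-0.5))/7 = 4/7.
Left endpoints: -0.5, 1/14, 9/14, 17/14, 25/14, 33/14, 41/14.
f(-0.5) ≈ 0.36788, f(1/14) ≈ 1.15356, f(9/14) ≈ 3.61725, f(17/14) ≈ 11.34267, f(25/14) ≈ 35.56737, f(33/14) ≈ 111.52912, f(41/14) ≈ 349.72351.
Sum = Δt · [f(-0.5) + f(1/14) + f(9/14) + ...].
Sum ≈ 293.31506.

293.31506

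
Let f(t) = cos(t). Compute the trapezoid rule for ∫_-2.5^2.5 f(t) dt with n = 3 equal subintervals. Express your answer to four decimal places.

Δt = (2.5 − (-2.5))/3 = 5/3.
f(-2.5) ≈ -0.8011, f(-5/6) ≈ 0.6724, f(5/6) ≈ 0.6724, f(2.5) ≈ -0.8011.
T_3 = (Δt/2)·[f(t_0) + 2f(t_1) + 2f(t_2) + f(t_3)].
Sum ≈ 0.9061.

0.9061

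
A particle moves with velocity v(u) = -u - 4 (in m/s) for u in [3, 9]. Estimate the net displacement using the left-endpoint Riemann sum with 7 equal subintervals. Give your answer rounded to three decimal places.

Δu = (9 − 3)/7 = 6/7.
Left endpoints: 3, 27/7, 33/7, 39/7, 45/7, 51/7, 57/7.
v(3) = -7, v(27/7) = -55/7, v(33/7) = -61/7, v(39/7) = -67/7, v(45/7) = -73/7, v(51/7) = -79/7, v(57/7) = -85/7.
Sum = Δu · [v(3) + v(27/7) + v(33/7) + ...].
Sum ≈ -57.429.

-57.429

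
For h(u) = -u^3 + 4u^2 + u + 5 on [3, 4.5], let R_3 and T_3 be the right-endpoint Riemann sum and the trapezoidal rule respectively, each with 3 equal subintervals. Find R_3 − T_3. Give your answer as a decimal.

R_3 = 11.5.
T_3 = 15.90625.
R_3 − T_3 = -4.40625.

-4.40625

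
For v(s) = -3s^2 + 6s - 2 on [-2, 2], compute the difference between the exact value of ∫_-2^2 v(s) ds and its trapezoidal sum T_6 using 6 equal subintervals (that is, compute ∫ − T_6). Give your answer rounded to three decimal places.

0.889

Exact integral: ∫_-2^2 v(s) ds = -24.
T_6 ≈ -24.88889.
Error ≈ -24 − (-24.88889) ≈ 0.889.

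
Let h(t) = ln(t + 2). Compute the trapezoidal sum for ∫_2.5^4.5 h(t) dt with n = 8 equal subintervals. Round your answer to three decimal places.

Δt = (4.5 − 2.5)/8 = 0.25.
h(2.5) ≈ 1.504, h(2.75) ≈ 1.558, h(3) ≈ 1.609, h(3.25) ≈ 1.658, h(3.5) ≈ 1.705, h(3.75) ≈ 1.749, h(4) ≈ 1.792, h(4.25) ≈ 1.833, h(4.5) ≈ 1.872.
T_8 = (Δt/2)·[h(t_0) + 2h(t_1) + ... + 2h(t_{7}) + h(t_8)].
Sum ≈ 3.398.

3.398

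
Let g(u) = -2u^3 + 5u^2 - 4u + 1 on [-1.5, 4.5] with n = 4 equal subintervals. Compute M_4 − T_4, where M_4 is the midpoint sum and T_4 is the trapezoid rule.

13.5

M_4 = -70.5.
T_4 = -84.
M_4 − T_4 = 13.5.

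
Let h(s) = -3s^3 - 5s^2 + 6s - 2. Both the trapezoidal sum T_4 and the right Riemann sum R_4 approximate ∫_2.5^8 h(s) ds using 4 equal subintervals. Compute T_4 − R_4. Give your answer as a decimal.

1199.6015625

T_4 ≈ -3798.2978516.
R_4 ≈ -4997.8994141.
T_4 − R_4 = 1199.6015625.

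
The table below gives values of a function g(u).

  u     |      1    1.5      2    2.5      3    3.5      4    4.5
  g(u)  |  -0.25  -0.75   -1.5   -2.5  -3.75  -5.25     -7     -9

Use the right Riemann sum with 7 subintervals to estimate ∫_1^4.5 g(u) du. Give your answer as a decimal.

-14.875

Δu = 0.5.
Sum = 0.5·[(-0.75) + (-1.5) + (-2.5) + (-3.75) + (-5.25) + (-7) + (-9)] = -14.875.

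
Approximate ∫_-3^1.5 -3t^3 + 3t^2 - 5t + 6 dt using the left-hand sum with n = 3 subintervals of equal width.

248.0625

Δt = (1.5 − (-3))/3 = 1.5.
Left endpoints: -3, -1.5, 0.
f(-3) = 129, f(-1.5) = 30.375, f(0) = 6.
Sum = Δt · [f(-3) + f(-1.5) + f(0)].
Sum = 248.0625.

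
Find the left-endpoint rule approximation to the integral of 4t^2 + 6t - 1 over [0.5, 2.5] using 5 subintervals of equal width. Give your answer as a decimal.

29.68

Δt = (2.5 − 0.5)/5 = 0.4.
Left endpoints: 0.5, 0.9, 1.3, 1.7, 2.1.
f(0.5) = 3, f(0.9) = 7.64, f(1.3) = 13.56, f(1.7) = 20.76, f(2.1) = 29.24.
Sum = Δt · [f(0.5) + f(0.9) + f(1.3) + f(1.7) + f(2.1)].
Sum = 29.68.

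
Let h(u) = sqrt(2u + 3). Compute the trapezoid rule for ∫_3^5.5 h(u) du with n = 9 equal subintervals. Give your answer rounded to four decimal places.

8.4606

Δu = (5.5 − 3)/9 = 5/18.
h(3) ≈ 3.0000, h(59/18) ≈ 3.0912, h(32/9) ≈ 3.1798, h(23/6) ≈ 3.2660, h(37/9) ≈ 3.3500, h(79/18) ≈ 3.4319, h(14/3) ≈ 3.5119, h(89/18) ≈ 3.5901, h(47/9) ≈ 3.6667, h(5.5) ≈ 3.7417.
T_9 = (Δu/2)·[h(u_0) + 2h(u_1) + ... + 2h(u_{8}) + h(u_9)].
Sum ≈ 8.4606.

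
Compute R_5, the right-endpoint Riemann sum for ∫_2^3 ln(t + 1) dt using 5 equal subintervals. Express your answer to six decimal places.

Δt = (3 − 2)/5 = 0.2.
Right endpoints: 2.2, 2.4, 2.6, 2.8, 3.
f(2.2) ≈ 1.163151, f(2.4) ≈ 1.223775, f(2.6) ≈ 1.280934, f(2.8) ≈ 1.335001, f(3) ≈ 1.386294.
Sum = Δt · [f(2.2) + f(2.4) + f(2.6) + f(2.8) + f(3)].
Sum ≈ 1.277831.

1.277831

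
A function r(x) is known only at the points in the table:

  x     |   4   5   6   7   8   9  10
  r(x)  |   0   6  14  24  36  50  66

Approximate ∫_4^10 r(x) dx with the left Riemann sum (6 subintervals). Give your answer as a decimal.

130

Δx = 1.
Sum = 1·[0 + 6 + 14 + 24 + 36 + 50] = 130.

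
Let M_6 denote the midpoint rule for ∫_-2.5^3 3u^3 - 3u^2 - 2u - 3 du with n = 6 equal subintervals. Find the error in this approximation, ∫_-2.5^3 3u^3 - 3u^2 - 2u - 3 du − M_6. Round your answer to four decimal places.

-0.2888

Exact integral: ∫_-2.5^3 f(u) du = -30.421875.
M_6 ≈ -30.133030.
Error ≈ -30.421875 − (-30.133030) ≈ -0.2888.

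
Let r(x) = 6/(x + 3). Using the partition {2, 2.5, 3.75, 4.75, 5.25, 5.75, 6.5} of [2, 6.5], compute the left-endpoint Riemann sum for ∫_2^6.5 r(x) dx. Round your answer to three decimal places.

Subinterval widths: 0.5, 1.25, 1, 0.5, 0.5, 0.75.
Left endpoints: 2, 2.5, 3.75, 4.75, 5.25, 5.75.
r(2) = 1.2, r(2.5) = 12/11, r(3.75) = 8/9, r(4.75) = 24/31, r(5.25) = 8/11, r(5.75) = 24/35.
Sum = Σ Δx_i · r(x_i).
Sum ≈ 4.118.

4.118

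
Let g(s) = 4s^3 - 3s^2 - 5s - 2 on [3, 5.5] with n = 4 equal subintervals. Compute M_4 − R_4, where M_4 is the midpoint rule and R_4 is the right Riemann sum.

-162.109375

M_4 = 632.65625.
R_4 = 794.765625.
M_4 − R_4 = -162.109375.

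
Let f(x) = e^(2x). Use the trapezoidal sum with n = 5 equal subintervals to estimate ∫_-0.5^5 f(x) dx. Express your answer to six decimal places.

15133.502383

Δx = (5 − (-0.5))/5 = 1.1.
f(-0.5) ≈ 0.367879, f(0.6) ≈ 3.320117, f(1.7) ≈ 29.964100, f(2.8) ≈ 270.426407, f(3.9) ≈ 2440.601978, f(5) ≈ 22026.465795.
T_5 = (Δx/2)·[f(x_0) + 2f(x_1) + ... + 2f(x_{4}) + f(x_5)].
Sum ≈ 15133.502383.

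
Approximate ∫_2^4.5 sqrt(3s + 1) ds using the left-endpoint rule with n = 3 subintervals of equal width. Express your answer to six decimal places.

Δs = (4.5 − 2)/3 = 5/6.
Left endpoints: 2, 17/6, 11/3.
f(2) ≈ 2.645751, f(17/6) ≈ 3.082207, f(11/3) ≈ 3.464102.
Sum = Δs · [f(2) + f(17/6) + f(11/3)].
Sum ≈ 7.660050.

7.660050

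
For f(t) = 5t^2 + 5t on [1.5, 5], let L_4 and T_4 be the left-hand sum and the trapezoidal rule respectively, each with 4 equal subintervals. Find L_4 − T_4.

L_4 = 204.39453125.
T_4 = 261.81640625.
L_4 − T_4 = -57.421875.

-57.421875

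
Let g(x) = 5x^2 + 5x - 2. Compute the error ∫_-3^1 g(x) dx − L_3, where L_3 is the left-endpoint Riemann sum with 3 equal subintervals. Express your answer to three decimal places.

-19.259

Exact integral: ∫_-3^1 g(x) dx ≈ 18.66667.
L_3 ≈ 37.92593.
Error ≈ 18.66667 − 37.92593 ≈ -19.259.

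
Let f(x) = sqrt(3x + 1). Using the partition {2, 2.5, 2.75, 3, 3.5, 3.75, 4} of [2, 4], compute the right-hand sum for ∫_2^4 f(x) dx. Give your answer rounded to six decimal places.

Subinterval widths: 0.5, 0.25, 0.25, 0.5, 0.25, 0.25.
Right endpoints: 2.5, 2.75, 3, 3.5, 3.75, 4.
f(2.5) ≈ 2.915476, f(2.75) ≈ 3.041381, f(3) ≈ 3.162278, f(3.5) ≈ 3.391165, f(3.75) ≈ 3.500000, f(4) ≈ 3.605551.
Sum = Σ Δx_i · f(x_i).
Sum ≈ 6.480623.

6.480623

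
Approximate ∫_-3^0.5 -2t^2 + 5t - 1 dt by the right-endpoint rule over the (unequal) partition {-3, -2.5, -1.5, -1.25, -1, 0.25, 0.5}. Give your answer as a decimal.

Subinterval widths: 0.5, 1, 0.25, 0.25, 1.25, 0.25.
Right endpoints: -2.5, -1.5, -1.25, -1, 0.25, 0.5.
f(-2.5) = -26, f(-1.5) = -13, f(-1.25) = -10.375, f(-1) = -8, f(0.25) = 0.125, f(0.5) = 1.
Sum = Σ Δt_i · f(t_i).
Sum = -30.1875.

-30.1875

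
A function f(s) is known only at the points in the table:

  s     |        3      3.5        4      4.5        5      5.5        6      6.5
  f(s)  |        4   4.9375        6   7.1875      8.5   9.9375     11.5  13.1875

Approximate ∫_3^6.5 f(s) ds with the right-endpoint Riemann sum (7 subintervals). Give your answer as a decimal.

Δs = 0.5.
Sum = 0.5·[4.9375 + 6 + 7.1875 + 8.5 + 9.9375 + 11.5 + 13.1875] = 30.625.

30.625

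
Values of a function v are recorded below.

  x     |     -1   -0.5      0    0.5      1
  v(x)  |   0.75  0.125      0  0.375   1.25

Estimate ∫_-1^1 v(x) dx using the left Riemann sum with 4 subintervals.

Δx = 0.5.
Sum = 0.5·[0.75 + 0.125 + 0 + 0.375] = 0.625.

0.625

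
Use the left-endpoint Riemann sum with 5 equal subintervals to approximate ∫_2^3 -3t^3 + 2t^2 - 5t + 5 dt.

Δt = (3 − 2)/5 = 0.2.
Left endpoints: 2, 2.2, 2.4, 2.6, 2.8.
f(2) = -21, f(2.2) = -28.264, f(2.4) = -36.952, f(2.6) = -47.208, f(2.8) = -59.176.
Sum = Δt · [f(2) + f(2.2) + f(2.4) + f(2.6) + f(2.8)].
Sum = -38.52.

-38.52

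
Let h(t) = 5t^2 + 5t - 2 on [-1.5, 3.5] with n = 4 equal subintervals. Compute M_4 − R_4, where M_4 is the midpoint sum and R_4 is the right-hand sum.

M_4 = 88.828125.
R_4 = 145.46875.
M_4 − R_4 = -56.640625.

-56.640625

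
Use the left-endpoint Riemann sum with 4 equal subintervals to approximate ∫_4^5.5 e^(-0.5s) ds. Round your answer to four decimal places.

Δs = (5.5 − 4)/4 = 0.375.
Left endpoints: 4, 4.375, 4.75, 5.125.
f(4) ≈ 0.1353, f(4.375) ≈ 0.1122, f(4.75) ≈ 0.0930, f(5.125) ≈ 0.0771.
Sum = Δs · [f(4) + f(4.375) + f(4.75) + f(5.125)].
Sum ≈ 0.1566.

0.1566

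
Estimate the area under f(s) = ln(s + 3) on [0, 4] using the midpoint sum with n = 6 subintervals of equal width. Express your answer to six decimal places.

6.329045

Δs = (4 − 0)/6 = 2/3.
Midpoints: 1/3, 1, 5/3, 7/3, 3, 11/3.
f(1/3) ≈ 1.203973, f(1) ≈ 1.386294, f(5/3) ≈ 1.540445, f(7/3) ≈ 1.673976, f(3) ≈ 1.791759, f(11/3) ≈ 1.897120.
Sum = Δs · [f(1/3) + f(1) + f(5/3) + ...].
Sum ≈ 6.329045.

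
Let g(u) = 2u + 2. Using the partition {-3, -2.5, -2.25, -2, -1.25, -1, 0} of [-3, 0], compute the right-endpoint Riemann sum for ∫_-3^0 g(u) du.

Subinterval widths: 0.5, 0.25, 0.25, 0.75, 0.25, 1.
Right endpoints: -2.5, -2.25, -2, -1.25, -1, 0.
g(-2.5) = -3, g(-2.25) = -2.5, g(-2) = -2, g(-1.25) = -0.5, g(-1) = 0, g(0) = 2.
Sum = Σ Δu_i · g(u_i).
Sum = -1.

-1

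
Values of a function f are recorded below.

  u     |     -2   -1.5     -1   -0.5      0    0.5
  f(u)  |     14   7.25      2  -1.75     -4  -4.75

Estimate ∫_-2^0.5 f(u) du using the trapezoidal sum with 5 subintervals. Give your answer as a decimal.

Δu = 0.5.
T_5 = (0.5/2)·[14 + 2·7.25 + 2·2 + 2·(-1.75) + 2·(-4) + (-4.75)] = 4.0625.

4.0625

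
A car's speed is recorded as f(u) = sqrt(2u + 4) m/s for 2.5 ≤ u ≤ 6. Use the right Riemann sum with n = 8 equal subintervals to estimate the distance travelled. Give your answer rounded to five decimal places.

12.55075

Δu = (6 − 2.5)/8 = 0.4375.
Right endpoints: 2.9375, 3.375, 3.8125, 4.25, 4.6875, 5.125, 5.5625, 6.
f(2.9375) ≈ 3.14245, f(3.375) ≈ 3.27872, f(3.8125) ≈ 3.40955, f(4.25) ≈ 3.53553, f(4.6875) ≈ 3.65718, f(5.125) ≈ 3.77492, f(5.5625) ≈ 3.88909, f(6) ≈ 4.00000.
Sum = Δu · [f(2.9375) + f(3.375) + f(3.8125) + ...].
Sum ≈ 12.55075.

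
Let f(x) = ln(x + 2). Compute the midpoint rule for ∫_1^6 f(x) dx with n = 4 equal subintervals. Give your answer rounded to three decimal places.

8.353

Δx = (6 − 1)/4 = 1.25.
Midpoints: 1.625, 2.875, 4.125, 5.375.
f(1.625) ≈ 1.288, f(2.875) ≈ 1.584, f(4.125) ≈ 1.812, f(5.375) ≈ 1.998.
Sum = Δx · [f(1.625) + f(2.875) + f(4.125) + f(5.375)].
Sum ≈ 8.353.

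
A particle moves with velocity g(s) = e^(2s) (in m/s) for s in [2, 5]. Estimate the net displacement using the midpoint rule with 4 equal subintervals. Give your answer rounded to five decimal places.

10019.80143

Δs = (5 − 2)/4 = 0.75.
Midpoints: 2.375, 3.125, 3.875, 4.625.
g(2.375) ≈ 115.58428, g(3.125) ≈ 518.01282, g(3.875) ≈ 2321.57241, g(4.625) ≈ 10404.56572.
Sum = Δs · [g(2.375) + g(3.125) + g(3.875) + g(4.625)].
Sum ≈ 10019.80143.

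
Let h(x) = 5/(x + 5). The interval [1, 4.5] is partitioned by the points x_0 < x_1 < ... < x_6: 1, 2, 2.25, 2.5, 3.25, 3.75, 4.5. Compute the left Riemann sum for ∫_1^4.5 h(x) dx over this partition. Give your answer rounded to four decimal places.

2.4159

Subinterval widths: 1, 0.25, 0.25, 0.75, 0.5, 0.75.
Left endpoints: 1, 2, 2.25, 2.5, 3.25, 3.75.
h(1) = 5/6, h(2) = 5/7, h(2.25) = 20/29, h(2.5) = 2/3, h(3.25) = 20/33, h(3.75) = 4/7.
Sum = Σ Δx_i · h(x_i).
Sum ≈ 2.4159.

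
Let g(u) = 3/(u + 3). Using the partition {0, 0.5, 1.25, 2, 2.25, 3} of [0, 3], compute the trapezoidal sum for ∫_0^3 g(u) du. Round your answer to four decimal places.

2.0883

Subinterval widths: 0.5, 0.75, 0.75, 0.25, 0.75.
g(0) = 1, g(0.5) = 6/7, g(1.25) = 12/17, g(2) = 0.6, g(2.25) = 4/7, g(3) = 0.5.
On each subinterval the trapezoid contributes (Δu_i/2)·[g(u_{i-1}) + g(u_i)].
Sum ≈ 2.0883.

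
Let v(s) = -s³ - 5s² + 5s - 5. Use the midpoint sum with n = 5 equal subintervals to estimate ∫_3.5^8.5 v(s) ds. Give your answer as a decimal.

Δs = (8.5 − 3.5)/5 = 1.
Midpoints: 4, 5, 6, 7, 8.
v(4) = -129, v(5) = -230, v(6) = -371, v(7) = -558, v(8) = -797.
Sum = Δs · [v(4) + v(5) + v(6) + v(7) + v(8)].
Sum = -2085.

-2085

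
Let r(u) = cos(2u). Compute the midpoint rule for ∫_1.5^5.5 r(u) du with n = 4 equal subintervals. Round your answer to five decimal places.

-0.67804

Δu = (5.5 − 1.5)/4 = 1.
Midpoints: 2, 3, 4, 5.
r(2) ≈ -0.65364, r(3) ≈ 0.96017, r(4) ≈ -0.14550, r(5) ≈ -0.83907.
Sum = Δu · [r(2) + r(3) + r(4) + r(5)].
Sum ≈ -0.67804.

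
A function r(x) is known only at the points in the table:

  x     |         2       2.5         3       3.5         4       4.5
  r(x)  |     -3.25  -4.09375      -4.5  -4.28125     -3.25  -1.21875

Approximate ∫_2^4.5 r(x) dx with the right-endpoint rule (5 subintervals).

Δx = 0.5.
Sum = 0.5·[(-4.09375) + (-4.5) + (-4.28125) + (-3.25) + (-1.21875)] = -8.671875.

-8.671875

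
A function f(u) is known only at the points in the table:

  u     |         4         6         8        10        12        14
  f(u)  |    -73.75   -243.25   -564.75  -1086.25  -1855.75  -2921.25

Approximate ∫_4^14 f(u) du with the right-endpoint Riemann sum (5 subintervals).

Δu = 2.
Sum = 2·[(-243.25) + (-564.75) + (-1086.25) + (-1855.75) + (-2921.25)] = -13342.5.

-13342.5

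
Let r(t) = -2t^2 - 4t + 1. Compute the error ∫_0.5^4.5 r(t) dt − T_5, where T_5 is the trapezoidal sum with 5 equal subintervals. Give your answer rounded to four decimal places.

0.8533

Exact integral: ∫_0.5^4.5 r(t) dt ≈ -96.666667.
T_5 = -97.52.
Error ≈ -96.666667 − (-97.52) ≈ 0.8533.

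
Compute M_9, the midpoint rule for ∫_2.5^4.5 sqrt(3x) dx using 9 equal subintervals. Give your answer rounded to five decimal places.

Δx = (4.5 − 2.5)/9 = 2/9.
Midpoints: 47/18, 17/6, 55/18, 59/18, 3.5, 67/18, 71/18, 25/6, 79/18.
f(47/18) ≈ 2.79881, f(17/6) ≈ 2.91548, f(55/18) ≈ 3.02765, f(59/18) ≈ 3.13581, f(3.5) ≈ 3.24037, f(67/18) ≈ 3.34166, f(71/18) ≈ 3.43996, f(25/6) ≈ 3.53553, f(79/18) ≈ 3.62859.
Sum = Δx · [f(47/18) + f(17/6) + f(55/18) + ...].
Sum ≈ 6.45864.

6.45864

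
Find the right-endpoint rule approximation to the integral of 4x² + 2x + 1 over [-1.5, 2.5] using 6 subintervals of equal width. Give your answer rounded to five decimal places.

Δx = (2.5 − (-1.5))/6 = 2/3.
Right endpoints: -5/6, -1/6, 0.5, 7/6, 11/6, 2.5.
f(-5/6) = 19/9, f(-1/6) = 7/9, f(0.5) = 3, f(7/6) = 79/9, f(11/6) = 163/9, f(2.5) = 31.
Sum = Δx · [f(-5/6) + f(-1/6) + f(0.5) + ...].
Sum ≈ 42.51852.

42.51852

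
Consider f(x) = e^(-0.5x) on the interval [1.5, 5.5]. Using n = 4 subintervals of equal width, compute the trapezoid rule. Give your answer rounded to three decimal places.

0.834

Δx = (5.5 − 1.5)/4 = 1.
f(1.5) ≈ 0.472, f(2.5) ≈ 0.287, f(3.5) ≈ 0.174, f(4.5) ≈ 0.105, f(5.5) ≈ 0.064.
T_4 = (Δx/2)·[f(x_0) + 2f(x_1) + 2f(x_2) + 2f(x_3) + f(x_4)].
Sum ≈ 0.834.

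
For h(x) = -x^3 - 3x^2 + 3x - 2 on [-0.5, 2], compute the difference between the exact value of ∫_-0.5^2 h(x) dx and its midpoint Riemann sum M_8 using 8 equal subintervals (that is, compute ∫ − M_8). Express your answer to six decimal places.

-0.106812

Exact integral: ∫_-0.5^2 h(x) dx = -11.484375.
M_8 ≈ -11.37756348.
Error ≈ -11.484375 − (-11.37756348) ≈ -0.106812.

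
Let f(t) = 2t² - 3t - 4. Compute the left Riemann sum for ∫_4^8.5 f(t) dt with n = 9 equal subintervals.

Δt = (8.5 − 4)/9 = 0.5.
Left endpoints: 4, 4.5, 5, 5.5, 6, 6.5, 7, 7.5, 8.
f(4) = 16, f(4.5) = 23, f(5) = 31, f(5.5) = 40, f(6) = 50, f(6.5) = 61, f(7) = 73, f(7.5) = 86, f(8) = 100.
Sum = Δt · [f(4) + f(4.5) + f(5) + ...].
Sum = 240.

240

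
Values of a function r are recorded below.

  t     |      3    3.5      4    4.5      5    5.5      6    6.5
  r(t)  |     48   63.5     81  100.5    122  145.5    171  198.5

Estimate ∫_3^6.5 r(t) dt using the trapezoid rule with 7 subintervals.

Δt = 0.5.
T_7 = (0.5/2)·[48 + 2·63.5 + 2·81 + 2·100.5 + 2·122 + 2·145.5 + 2·171 + 198.5] = 403.375.

403.375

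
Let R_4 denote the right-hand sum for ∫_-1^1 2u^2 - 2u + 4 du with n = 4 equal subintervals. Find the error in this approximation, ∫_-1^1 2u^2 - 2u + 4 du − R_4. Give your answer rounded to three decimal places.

Exact integral: ∫_-1^1 f(u) du ≈ 9.33333.
R_4 = 8.5.
Error ≈ 9.33333 − 8.5 ≈ 0.833.

0.833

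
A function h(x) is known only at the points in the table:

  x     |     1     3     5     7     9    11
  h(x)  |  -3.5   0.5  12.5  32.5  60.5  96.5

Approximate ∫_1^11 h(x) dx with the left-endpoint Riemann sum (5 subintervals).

Δx = 2.
Sum = 2·[(-3.5) + 0.5 + 12.5 + 32.5 + 60.5] = 205.

205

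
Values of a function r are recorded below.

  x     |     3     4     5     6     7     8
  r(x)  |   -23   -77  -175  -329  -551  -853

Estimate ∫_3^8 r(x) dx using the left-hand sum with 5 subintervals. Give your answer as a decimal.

-1155

Δx = 1.
Sum = 1·[(-23) + (-77) + (-175) + (-329) + (-551)] = -1155.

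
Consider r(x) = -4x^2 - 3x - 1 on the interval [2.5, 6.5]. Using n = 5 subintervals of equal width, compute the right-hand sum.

Δx = (6.5 − 2.5)/5 = 0.8.
Right endpoints: 3.3, 4.1, 4.9, 5.7, 6.5.
r(3.3) = -54.46, r(4.1) = -80.54, r(4.9) = -111.74, r(5.7) = -148.06, r(6.5) = -189.5.
Sum = Δx · [r(3.3) + r(4.1) + r(4.9) + r(5.7) + r(6.5)].
Sum = -467.44.

-467.44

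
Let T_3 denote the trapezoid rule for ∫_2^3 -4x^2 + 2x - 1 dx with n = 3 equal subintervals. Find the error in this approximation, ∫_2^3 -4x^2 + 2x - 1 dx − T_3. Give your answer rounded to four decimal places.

Exact integral: ∫_2^3 f(x) dx ≈ -21.333333.
T_3 ≈ -21.407407.
Error ≈ -21.333333 − (-21.407407) ≈ 0.0741.

0.0741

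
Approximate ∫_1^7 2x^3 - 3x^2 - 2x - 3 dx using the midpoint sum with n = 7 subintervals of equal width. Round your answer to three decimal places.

784.286

Δx = (7 − 1)/7 = 6/7.
Midpoints: 10/7, 16/7, 22/7, 4, 34/7, 40/7, 46/7.
f(10/7) = -2109/343, f(16/7) = 219/343, f(22/7) = 7947/343, f(4) = 69, f(34/7) = 49971/343, f(40/7) = 89451/343, f(46/7) = 144699/343.
Sum = Δx · [f(10/7) + f(16/7) + f(22/7) + ...].
Sum ≈ 784.286.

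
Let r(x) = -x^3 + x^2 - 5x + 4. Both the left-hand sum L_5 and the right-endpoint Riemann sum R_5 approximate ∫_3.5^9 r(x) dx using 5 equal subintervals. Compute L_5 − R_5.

L_5 = -1188.9075.
R_5 = -1898.27.
L_5 − R_5 = 709.3625.

709.3625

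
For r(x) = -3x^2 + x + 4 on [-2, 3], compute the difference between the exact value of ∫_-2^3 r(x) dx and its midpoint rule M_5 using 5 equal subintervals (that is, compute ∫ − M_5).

-1.25

Exact integral: ∫_-2^3 r(x) dx = -12.5.
M_5 = -11.25.
Error = -12.5 − (-11.25) = -1.25.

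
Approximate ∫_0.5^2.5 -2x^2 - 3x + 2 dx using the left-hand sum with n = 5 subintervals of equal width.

-11.84

Δx = (2.5 − 0.5)/5 = 0.4.
Left endpoints: 0.5, 0.9, 1.3, 1.7, 2.1.
f(0.5) = 0, f(0.9) = -2.32, f(1.3) = -5.28, f(1.7) = -8.88, f(2.1) = -13.12.
Sum = Δx · [f(0.5) + f(0.9) + f(1.3) + f(1.7) + f(2.1)].
Sum = -11.84.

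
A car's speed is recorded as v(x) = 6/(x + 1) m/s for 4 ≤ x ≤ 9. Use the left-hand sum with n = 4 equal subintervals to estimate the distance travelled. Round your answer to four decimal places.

4.5571

Δx = (9 − 4)/4 = 1.25.
Left endpoints: 4, 5.25, 6.5, 7.75.
v(4) = 1.2, v(5.25) = 0.96, v(6.5) = 0.8, v(7.75) = 24/35.
Sum = Δx · [v(4) + v(5.25) + v(6.5) + v(7.75)].
Sum ≈ 4.5571.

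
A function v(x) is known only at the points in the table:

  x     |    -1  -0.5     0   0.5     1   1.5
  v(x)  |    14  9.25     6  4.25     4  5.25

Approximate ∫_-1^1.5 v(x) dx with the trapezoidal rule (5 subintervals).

16.5625

Δx = 0.5.
T_5 = (0.5/2)·[14 + 2·9.25 + 2·6 + 2·4.25 + 2·4 + 5.25] = 16.5625.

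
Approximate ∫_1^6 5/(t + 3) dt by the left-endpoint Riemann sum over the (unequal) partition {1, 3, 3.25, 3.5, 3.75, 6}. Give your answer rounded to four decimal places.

Subinterval widths: 2, 0.25, 0.25, 0.25, 2.25.
Left endpoints: 1, 3, 3.25, 3.5, 3.75.
f(1) = 1.25, f(3) = 5/6, f(3.25) = 0.8, f(3.5) = 10/13, f(3.75) = 20/27.
Sum = Σ Δt_i · f(t_i).
Sum ≈ 4.7673.

4.7673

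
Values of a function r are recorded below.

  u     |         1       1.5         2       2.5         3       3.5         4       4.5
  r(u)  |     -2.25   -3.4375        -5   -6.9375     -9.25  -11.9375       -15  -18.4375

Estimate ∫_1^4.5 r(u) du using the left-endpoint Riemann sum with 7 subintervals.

-26.90625

Δu = 0.5.
Sum = 0.5·[(-2.25) + (-3.4375) + (-5) + (-6.9375) + (-9.25) + (-11.9375) + (-15)] = -26.90625.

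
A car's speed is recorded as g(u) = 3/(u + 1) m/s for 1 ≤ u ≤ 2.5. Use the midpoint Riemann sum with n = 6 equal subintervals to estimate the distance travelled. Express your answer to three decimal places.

1.678

Δu = (2.5 − 1)/6 = 0.25.
Midpoints: 1.125, 1.375, 1.625, 1.875, 2.125, 2.375.
g(1.125) = 24/17, g(1.375) = 24/19, g(1.625) = 8/7, g(1.875) = 24/23, g(2.125) = 0.96, g(2.375) = 8/9.
Sum = Δu · [g(1.125) + g(1.375) + g(1.625) + ...].
Sum ≈ 1.678.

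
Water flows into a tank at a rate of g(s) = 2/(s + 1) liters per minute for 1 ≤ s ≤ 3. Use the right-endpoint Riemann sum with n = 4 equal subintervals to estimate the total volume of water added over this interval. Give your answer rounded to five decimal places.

1.26905

Δs = (3 − 1)/4 = 0.5.
Right endpoints: 1.5, 2, 2.5, 3.
g(1.5) = 0.8, g(2) = 2/3, g(2.5) = 4/7, g(3) = 0.5.
Sum = Δs · [g(1.5) + g(2) + g(2.5) + g(3)].
Sum ≈ 1.26905.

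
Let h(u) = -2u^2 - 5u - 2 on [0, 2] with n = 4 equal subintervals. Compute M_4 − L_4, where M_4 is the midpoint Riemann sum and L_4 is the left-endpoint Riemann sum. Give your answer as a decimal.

M_4 = -19.25.
L_4 = -15.
M_4 − L_4 = -4.25.

-4.25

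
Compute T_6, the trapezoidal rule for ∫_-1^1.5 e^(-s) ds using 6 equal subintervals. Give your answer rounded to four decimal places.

2.5311

Δs = (1.5 − (-1))/6 = 5/12.
f(-1) ≈ 2.7183, f(-7/12) ≈ 1.7920, f(-1/6) ≈ 1.1814, f(0.25) ≈ 0.7788, f(2/3) ≈ 0.5134, f(13/12) ≈ 0.3385, f(1.5) ≈ 0.2231.
T_6 = (Δs/2)·[f(s_0) + 2f(s_1) + ... + 2f(s_{5}) + f(s_6)].
Sum ≈ 2.5311.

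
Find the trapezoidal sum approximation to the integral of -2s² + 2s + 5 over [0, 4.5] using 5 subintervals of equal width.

-19.215

Δs = (4.5 − 0)/5 = 0.9.
f(0) = 5, f(0.9) = 5.18, f(1.8) = 2.12, f(2.7) = -4.18, f(3.6) = -13.72, f(4.5) = -26.5.
T_5 = (Δs/2)·[f(s_0) + 2f(s_1) + ... + 2f(s_{4}) + f(s_5)].
Sum = -19.215.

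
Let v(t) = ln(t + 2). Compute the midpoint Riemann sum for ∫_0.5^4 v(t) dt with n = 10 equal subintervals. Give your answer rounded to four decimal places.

Δt = (4 − 0.5)/10 = 0.35.
Midpoints: 0.675, 1.025, 1.375, 1.725, 2.075, 2.425, 2.775, 3.125, 3.475, 3.825.
v(0.675) ≈ 0.9839, v(1.025) ≈ 1.1069, v(1.375) ≈ 1.2164, v(1.725) ≈ 1.3151, v(2.075) ≈ 1.4049, v(2.425) ≈ 1.4873, v(2.775) ≈ 1.5634, v(3.125) ≈ 1.6341, v(3.475) ≈ 1.7002, v(3.825) ≈ 1.7622.
Sum = Δt · [v(0.675) + v(1.025) + v(1.375) + ...].
Sum ≈ 4.9610.

4.9610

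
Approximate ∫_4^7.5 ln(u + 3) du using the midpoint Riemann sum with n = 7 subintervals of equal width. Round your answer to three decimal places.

Δu = (7.5 − 4)/7 = 0.5.
Midpoints: 4.25, 4.75, 5.25, 5.75, 6.25, 6.75, 7.25.
f(4.25) ≈ 1.981, f(4.75) ≈ 2.048, f(5.25) ≈ 2.110, f(5.75) ≈ 2.169, f(6.25) ≈ 2.225, f(6.75) ≈ 2.277, f(7.25) ≈ 2.327.
Sum = Δu · [f(4.25) + f(4.75) + f(5.25) + ...].
Sum ≈ 7.569.

7.569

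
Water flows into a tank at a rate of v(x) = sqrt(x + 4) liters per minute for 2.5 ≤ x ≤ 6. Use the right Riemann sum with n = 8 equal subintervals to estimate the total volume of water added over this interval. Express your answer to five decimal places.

10.16741

Δx = (6 − 2.5)/8 = 0.4375.
Right endpoints: 2.9375, 3.375, 3.8125, 4.25, 4.6875, 5.125, 5.5625, 6.
v(2.9375) ≈ 2.63391, v(3.375) ≈ 2.71570, v(3.8125) ≈ 2.79508, v(4.25) ≈ 2.87228, v(4.6875) ≈ 2.94746, v(5.125) ≈ 3.02076, v(5.5625) ≈ 3.09233, v(6) ≈ 3.16228.
Sum = Δx · [v(2.9375) + v(3.375) + v(3.8125) + ...].
Sum ≈ 10.16741.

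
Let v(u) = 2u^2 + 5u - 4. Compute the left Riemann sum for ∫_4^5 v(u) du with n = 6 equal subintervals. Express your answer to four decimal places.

Δu = (5 − 4)/6 = 1/6.
Left endpoints: 4, 25/6, 13/3, 4.5, 14/3, 29/6.
v(4) = 48, v(25/6) = 464/9, v(13/3) = 497/9, v(4.5) = 59, v(14/3) = 566/9, v(29/6) = 602/9.
Sum = Δu · [v(4) + v(25/6) + v(13/3) + ...].
Sum ≈ 57.2593.

57.2593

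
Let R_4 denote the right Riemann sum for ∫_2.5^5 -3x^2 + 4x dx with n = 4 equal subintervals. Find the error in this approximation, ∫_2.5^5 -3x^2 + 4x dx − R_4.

Exact integral: ∫_2.5^5 f(x) dx = -71.875.
R_4 = -86.81640625.
Error = -71.875 − (-86.81640625) = 14.94140625.

14.94140625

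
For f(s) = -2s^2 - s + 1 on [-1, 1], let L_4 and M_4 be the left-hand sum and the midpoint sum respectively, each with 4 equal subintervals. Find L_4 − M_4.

L_4 = 1.
M_4 = 0.75.
L_4 − M_4 = 0.25.

0.25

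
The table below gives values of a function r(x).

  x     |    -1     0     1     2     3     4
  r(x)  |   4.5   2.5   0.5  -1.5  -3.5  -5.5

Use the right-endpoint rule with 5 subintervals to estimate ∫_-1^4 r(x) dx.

-7.5

Δx = 1.
Sum = 1·[2.5 + 0.5 + (-1.5) + (-3.5) + (-5.5)] = -7.5.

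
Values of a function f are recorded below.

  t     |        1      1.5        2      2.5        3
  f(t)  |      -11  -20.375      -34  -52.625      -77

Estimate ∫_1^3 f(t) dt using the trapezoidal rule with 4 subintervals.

-75.5

Δt = 0.5.
T_4 = (0.5/2)·[(-11) + 2·(-20.375) + 2·(-34) + 2·(-52.625) + (-77)] = -75.5.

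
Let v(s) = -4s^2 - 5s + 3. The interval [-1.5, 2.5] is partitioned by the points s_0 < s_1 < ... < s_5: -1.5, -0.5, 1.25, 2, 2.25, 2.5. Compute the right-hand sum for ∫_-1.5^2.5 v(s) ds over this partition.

-45.125

Subinterval widths: 1, 1.75, 0.75, 0.25, 0.25.
Right endpoints: -0.5, 1.25, 2, 2.25, 2.5.
v(-0.5) = 4.5, v(1.25) = -9.5, v(2) = -23, v(2.25) = -28.5, v(2.5) = -34.5.
Sum = Σ Δs_i · v(s_i).
Sum = -45.125.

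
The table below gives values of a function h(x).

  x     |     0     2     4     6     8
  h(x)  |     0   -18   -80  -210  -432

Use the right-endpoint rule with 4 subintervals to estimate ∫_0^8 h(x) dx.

Δx = 2.
Sum = 2·[(-18) + (-80) + (-210) + (-432)] = -1480.

-1480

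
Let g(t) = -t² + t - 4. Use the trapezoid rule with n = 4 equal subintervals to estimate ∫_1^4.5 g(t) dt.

-34.86328125

Δt = (4.5 − 1)/4 = 0.875.
g(1) = -4, g(1.875) = -5.640625, g(2.75) = -8.8125, g(3.625) = -13.515625, g(4.5) = -19.75.
T_4 = (Δt/2)·[g(t_0) + 2g(t_1) + 2g(t_2) + 2g(t_3) + g(t_4)].
Sum = -34.86328125.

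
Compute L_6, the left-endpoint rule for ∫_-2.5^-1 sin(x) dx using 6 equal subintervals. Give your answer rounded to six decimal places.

Δx = (-1 − (-2.5))/6 = 0.25.
Left endpoints: -2.5, -2.25, -2, -1.75, -1.5, -1.25.
f(-2.5) ≈ -0.598472, f(-2.25) ≈ -0.778073, f(-2) ≈ -0.909297, f(-1.75) ≈ -0.983986, f(-1.5) ≈ -0.997495, f(-1.25) ≈ -0.948985.
Sum = Δx · [f(-2.5) + f(-2.25) + f(-2) + ...].
Sum ≈ -1.304077.

-1.304077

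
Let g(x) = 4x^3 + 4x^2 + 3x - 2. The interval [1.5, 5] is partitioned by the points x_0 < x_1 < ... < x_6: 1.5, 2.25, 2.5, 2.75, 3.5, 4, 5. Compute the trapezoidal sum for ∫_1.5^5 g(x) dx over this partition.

824.875

Subinterval widths: 0.75, 0.25, 0.25, 0.75, 0.5, 1.
g(1.5) = 25, g(2.25) = 70.5625, g(2.5) = 93, g(2.75) = 119.6875, g(3.5) = 229, g(4) = 330, g(5) = 613.
On each subinterval the trapezoid contributes (Δx_i/2)·[g(x_{i-1}) + g(x_i)].
Sum = 824.875.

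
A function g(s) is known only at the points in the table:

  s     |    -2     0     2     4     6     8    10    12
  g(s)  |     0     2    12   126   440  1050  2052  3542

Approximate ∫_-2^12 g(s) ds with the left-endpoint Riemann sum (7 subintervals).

7364

Δs = 2.
Sum = 2·[0 + 2 + 12 + 126 + 440 + 1050 + 2052] = 7364.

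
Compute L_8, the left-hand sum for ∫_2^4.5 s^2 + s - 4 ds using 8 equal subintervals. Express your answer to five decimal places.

22.94434

Δs = (4.5 − 2)/8 = 0.3125.
Left endpoints: 2, 2.3125, 2.625, 2.9375, 3.25, 3.5625, 3.875, 4.1875.
f(2) = 2, f(2.3125) = 3.66015625, f(2.625) = 5.515625, f(2.9375) = 7.56640625, f(3.25) = 9.8125, f(3.5625) = 12.25390625, f(3.875) = 14.890625, f(4.1875) = 17.72265625.
Sum = Δs · [f(2) + f(2.3125) + f(2.625) + ...].
Sum ≈ 22.94434.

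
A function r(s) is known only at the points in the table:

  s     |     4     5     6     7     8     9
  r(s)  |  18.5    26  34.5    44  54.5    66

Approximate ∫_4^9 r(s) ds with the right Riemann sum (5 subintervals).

Δs = 1.
Sum = 1·[26 + 34.5 + 44 + 54.5 + 66] = 225.

225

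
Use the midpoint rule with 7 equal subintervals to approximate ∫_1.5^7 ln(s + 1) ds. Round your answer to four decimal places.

Δs = (7 − 1.5)/7 = 11/14.
Midpoints: 53/28, 75/28, 97/28, 4.25, 141/28, 163/28, 185/28.
f(53/28) ≈ 1.0622, f(75/28) ≈ 1.3025, f(97/28) ≈ 1.4961, f(4.25) ≈ 1.6582, f(141/28) ≈ 1.7977, f(163/28) ≈ 1.9201, f(185/28) ≈ 2.0291.
Sum = Δs · [f(53/28) + f(75/28) + f(97/28) + ...].
Sum ≈ 8.8518.

8.8518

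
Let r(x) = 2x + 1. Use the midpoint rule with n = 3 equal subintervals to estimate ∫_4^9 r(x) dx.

70

Δx = (9 − 4)/3 = 5/3.
Midpoints: 29/6, 6.5, 49/6.
r(29/6) = 32/3, r(6.5) = 14, r(49/6) = 52/3.
Sum = Δx · [r(29/6) + r(6.5) + r(49/6)].
Sum = 70.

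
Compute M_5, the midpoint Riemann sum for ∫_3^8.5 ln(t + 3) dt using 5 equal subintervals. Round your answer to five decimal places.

11.84044

Δt = (8.5 − 3)/5 = 1.1.
Midpoints: 3.55, 4.65, 5.75, 6.85, 7.95.
f(3.55) ≈ 1.87947, f(4.65) ≈ 2.03471, f(5.75) ≈ 2.16905, f(6.85) ≈ 2.28747, f(7.95) ≈ 2.39334.
Sum = Δt · [f(3.55) + f(4.65) + f(5.75) + f(6.85) + f(7.95)].
Sum ≈ 11.84044.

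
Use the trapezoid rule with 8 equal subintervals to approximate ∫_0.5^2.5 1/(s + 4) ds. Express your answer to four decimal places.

0.3679

Δs = (2.5 − 0.5)/8 = 0.25.
f(0.5) = 2/9, f(0.75) = 4/19, f(1) = 0.2, f(1.25) = 4/21, f(1.5) = 2/11, f(1.75) = 4/23, f(2) = 1/6, f(2.25) = 0.16, f(2.5) = 2/13.
T_8 = (Δs/2)·[f(s_0) + 2f(s_1) + ... + 2f(s_{7}) + f(s_8)].
Sum ≈ 0.3679.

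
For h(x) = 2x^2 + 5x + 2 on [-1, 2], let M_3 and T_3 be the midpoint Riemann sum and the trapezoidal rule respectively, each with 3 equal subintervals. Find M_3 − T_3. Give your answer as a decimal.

-1.5

M_3 = 19.
T_3 = 20.5.
M_3 − T_3 = -1.5.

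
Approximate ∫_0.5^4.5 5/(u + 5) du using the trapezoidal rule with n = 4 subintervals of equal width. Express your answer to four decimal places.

Δu = (4.5 − 0.5)/4 = 1.
f(0.5) = 10/11, f(1.5) = 10/13, f(2.5) = 2/3, f(3.5) = 10/17, f(4.5) = 10/19.
T_4 = (Δu/2)·[f(u_0) + 2f(u_1) + 2f(u_2) + 2f(u_3) + f(u_4)].
Sum ≈ 2.7418.

2.7418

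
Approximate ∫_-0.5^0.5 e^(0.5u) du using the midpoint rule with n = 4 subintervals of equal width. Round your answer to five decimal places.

Δu = (0.5 − (-0.5))/4 = 0.25.
Midpoints: -0.375, -0.125, 0.125, 0.375.
f(-0.375) ≈ 0.82903, f(-0.125) ≈ 0.93941, f(0.125) ≈ 1.06449, f(0.375) ≈ 1.20623.
Sum = Δu · [f(-0.375) + f(-0.125) + f(0.125) + f(0.375)].
Sum ≈ 1.00979.

1.00979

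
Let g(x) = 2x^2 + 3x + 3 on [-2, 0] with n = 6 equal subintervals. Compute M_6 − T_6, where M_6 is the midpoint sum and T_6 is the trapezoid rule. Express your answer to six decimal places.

M_6 ≈ 5.29629630.
T_6 ≈ 5.40740741.
M_6 − T_6 ≈ -0.111111.

-0.111111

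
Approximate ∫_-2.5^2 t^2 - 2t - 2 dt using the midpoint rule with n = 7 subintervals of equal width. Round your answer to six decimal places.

0.970026

Δt = (2 − (-2.5))/7 = 9/14.
Midpoints: -61/28, -43/28, -25/28, -0.25, 11/28, 29/28, 47/28.
f(-61/28) = 5569/784, f(-43/28) = 2689/784, f(-25/28) = 457/784, f(-0.25) = -1.4375, f(11/28) = -2063/784, f(29/28) = -2351/784, f(47/28) = -1991/784.
Sum = Δt · [f(-61/28) + f(-43/28) + f(-25/28) + ...].
Sum ≈ 0.970026.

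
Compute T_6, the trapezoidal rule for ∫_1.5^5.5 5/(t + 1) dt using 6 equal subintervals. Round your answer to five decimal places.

Δt = (5.5 − 1.5)/6 = 2/3.
f(1.5) = 2, f(13/6) = 30/19, f(17/6) = 30/23, f(3.5) = 10/9, f(25/6) = 30/31, f(29/6) = 6/7, f(5.5) = 10/13.
T_6 = (Δt/2)·[f(t_0) + 2f(t_1) + ... + 2f(t_{5}) + f(t_6)].
Sum ≈ 4.80260.

4.80260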